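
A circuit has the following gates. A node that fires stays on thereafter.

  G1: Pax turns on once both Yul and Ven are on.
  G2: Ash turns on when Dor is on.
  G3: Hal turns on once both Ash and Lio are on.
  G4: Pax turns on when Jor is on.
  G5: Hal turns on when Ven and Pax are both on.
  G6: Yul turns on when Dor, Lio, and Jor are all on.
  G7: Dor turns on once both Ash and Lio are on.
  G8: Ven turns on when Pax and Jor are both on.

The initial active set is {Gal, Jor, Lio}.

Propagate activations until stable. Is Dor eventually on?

No

Dor would need Ash and Lio (G7), but Ash never turns on.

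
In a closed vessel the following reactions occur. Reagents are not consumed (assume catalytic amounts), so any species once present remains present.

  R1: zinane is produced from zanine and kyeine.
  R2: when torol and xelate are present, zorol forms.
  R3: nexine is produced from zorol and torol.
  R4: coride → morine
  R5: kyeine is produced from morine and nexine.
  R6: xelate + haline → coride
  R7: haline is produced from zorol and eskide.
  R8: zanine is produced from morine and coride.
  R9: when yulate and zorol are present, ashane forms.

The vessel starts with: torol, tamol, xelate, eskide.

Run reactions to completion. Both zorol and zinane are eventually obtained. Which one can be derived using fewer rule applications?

zorol: torol and xelate present → zorol forms (R2). [1 rule application]
zinane: torol and xelate present → zorol forms (R2). zorol and eskide present → haline forms (R7). zorol and torol present → nexine forms (R3). xelate and haline present → coride forms (R6). coride present → morine forms (R4). morine and coride present → zanine forms (R8). morine and nexine present → kyeine forms (R5). zanine and kyeine present → zinane forms (R1). [8 rule applications]
zorol needs fewer.

zorol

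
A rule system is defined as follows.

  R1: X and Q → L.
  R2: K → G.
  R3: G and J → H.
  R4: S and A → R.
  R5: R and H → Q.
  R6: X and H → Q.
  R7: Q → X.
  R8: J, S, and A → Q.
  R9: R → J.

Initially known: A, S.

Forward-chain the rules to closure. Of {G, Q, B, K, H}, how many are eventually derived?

From S and A, R4 gives R.
R holds, so J follows (R9).
J, S, and A hold, so Q follows (R8).
G would need K (R2), but K is never established.
Q: reached.
No rule produces B, and it is not given.
No rule produces K, and it is not given.
H would need G and J (R3), but G is never established.
Reached: Q — 1 of the 5.

1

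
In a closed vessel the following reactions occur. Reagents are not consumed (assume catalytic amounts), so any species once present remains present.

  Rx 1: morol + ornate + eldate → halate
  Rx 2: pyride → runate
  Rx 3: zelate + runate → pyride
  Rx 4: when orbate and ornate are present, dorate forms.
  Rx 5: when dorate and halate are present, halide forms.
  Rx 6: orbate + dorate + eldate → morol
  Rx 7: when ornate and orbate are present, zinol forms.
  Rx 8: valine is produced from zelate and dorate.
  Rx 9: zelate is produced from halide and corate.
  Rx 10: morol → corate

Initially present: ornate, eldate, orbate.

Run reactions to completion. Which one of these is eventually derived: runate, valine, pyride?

valine

orbate and ornate present → dorate forms (Rx 4).
orbate, dorate, and eldate present → morol forms (Rx 6).
morol present → corate forms (Rx 10).
morol, ornate, and eldate present → halate forms (Rx 1).
dorate and halate present → halide forms (Rx 5).
halide and corate present → zelate forms (Rx 9).
zelate and dorate present → valine forms (Rx 8).
runate would need pyride (Rx 2), but pyride never forms. pyride would need zelate and runate (Rx 3), but runate never forms.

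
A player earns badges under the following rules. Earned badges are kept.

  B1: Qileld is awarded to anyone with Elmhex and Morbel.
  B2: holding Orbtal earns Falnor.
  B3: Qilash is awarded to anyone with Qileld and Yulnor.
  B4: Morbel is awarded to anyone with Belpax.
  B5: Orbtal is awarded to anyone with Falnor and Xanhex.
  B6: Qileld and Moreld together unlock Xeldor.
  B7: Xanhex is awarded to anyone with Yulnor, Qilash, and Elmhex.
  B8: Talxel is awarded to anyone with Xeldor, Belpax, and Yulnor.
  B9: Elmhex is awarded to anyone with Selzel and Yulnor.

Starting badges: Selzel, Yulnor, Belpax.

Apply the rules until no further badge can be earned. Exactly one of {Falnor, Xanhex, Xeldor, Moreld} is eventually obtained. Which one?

Xanhex

With Belpax, Morbel is earned (B4).
With Selzel and Yulnor, Elmhex is earned (B9).
With Elmhex and Morbel, Qileld is earned (B1).
With Qileld and Yulnor, Qilash is earned (B3).
With Yulnor, Qilash, and Elmhex, Xanhex is earned (B7).
Xeldor would need Qileld and Moreld (B6), but Moreld is never earned. No rule produces Moreld, and it is not given. Falnor would need Orbtal (B2), but Orbtal is never earned.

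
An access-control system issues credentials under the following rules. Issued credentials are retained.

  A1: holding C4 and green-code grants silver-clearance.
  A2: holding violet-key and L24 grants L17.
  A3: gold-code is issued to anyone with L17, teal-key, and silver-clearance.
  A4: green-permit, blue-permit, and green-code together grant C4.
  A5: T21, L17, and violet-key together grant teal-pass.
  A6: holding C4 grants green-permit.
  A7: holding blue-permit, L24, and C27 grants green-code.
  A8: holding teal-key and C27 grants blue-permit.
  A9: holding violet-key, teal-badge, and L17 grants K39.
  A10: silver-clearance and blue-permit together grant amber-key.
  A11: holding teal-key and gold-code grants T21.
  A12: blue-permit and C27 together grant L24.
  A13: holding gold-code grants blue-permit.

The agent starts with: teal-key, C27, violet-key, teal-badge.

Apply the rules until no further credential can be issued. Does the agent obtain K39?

Yes

Holding teal-key and C27 grants blue-permit (A8).
Holding blue-permit and C27 grants L24 (A12).
Holding violet-key and L24 grants L17 (A2).
Holding violet-key, teal-badge, and L17 grants K39 (A9).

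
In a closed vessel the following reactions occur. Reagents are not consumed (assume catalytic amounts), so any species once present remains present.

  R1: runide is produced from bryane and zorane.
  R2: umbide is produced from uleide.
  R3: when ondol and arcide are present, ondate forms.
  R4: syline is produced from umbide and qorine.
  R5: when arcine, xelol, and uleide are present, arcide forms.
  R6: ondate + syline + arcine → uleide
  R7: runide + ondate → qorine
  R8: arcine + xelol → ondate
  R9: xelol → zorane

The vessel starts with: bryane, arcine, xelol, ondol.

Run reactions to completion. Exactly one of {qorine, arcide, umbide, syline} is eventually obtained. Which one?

qorine

xelol present → zorane forms (R9).
arcine and xelol present → ondate forms (R8).
bryane and zorane present → runide forms (R1).
runide and ondate present → qorine forms (R7).
umbide would need uleide (R2), but uleide never forms. arcide would need arcine, xelol, and uleide (R5), but uleide never forms. syline would need umbide and qorine (R4), but umbide never forms.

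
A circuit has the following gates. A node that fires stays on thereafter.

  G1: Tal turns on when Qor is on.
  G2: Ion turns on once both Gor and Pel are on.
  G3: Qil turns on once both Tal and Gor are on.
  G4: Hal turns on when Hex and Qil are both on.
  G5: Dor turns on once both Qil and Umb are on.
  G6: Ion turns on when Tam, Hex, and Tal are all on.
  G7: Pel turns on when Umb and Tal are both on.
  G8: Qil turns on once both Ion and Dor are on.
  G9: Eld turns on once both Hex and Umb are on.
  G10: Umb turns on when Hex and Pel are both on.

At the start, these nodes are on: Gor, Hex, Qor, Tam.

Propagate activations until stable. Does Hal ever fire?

G1: Qor on → Tal on.
G3: Tal and Gor on → Qil on.
G4: Hex and Qil on → Hal on.

Yes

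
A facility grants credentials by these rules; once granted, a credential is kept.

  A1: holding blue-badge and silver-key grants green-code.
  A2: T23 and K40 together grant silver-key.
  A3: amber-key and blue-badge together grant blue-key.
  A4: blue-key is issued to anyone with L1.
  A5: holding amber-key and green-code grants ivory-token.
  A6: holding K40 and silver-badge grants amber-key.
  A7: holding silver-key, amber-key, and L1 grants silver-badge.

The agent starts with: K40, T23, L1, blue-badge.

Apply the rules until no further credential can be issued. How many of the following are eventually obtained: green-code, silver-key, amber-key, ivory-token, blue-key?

3

Holding T23 and K40 grants silver-key (A2).
Holding L1 grants blue-key (A4).
Holding blue-badge and silver-key grants green-code (A1).
green-code: reached.
silver-key: reached.
amber-key would need K40 and silver-badge (A6), but silver-badge is never granted.
ivory-token would need amber-key and green-code (A5), but amber-key is never granted.
blue-key: reached.
Reached: green-code, silver-key, and blue-key — 3 of the 5.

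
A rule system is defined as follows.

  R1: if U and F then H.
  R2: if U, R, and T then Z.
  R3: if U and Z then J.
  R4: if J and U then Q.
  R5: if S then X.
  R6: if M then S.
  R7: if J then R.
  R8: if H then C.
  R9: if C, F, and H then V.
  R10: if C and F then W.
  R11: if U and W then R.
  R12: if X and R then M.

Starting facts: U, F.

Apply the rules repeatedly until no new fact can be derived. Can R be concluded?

Yes

From U and F, R1 gives H.
H holds, so C follows (R8).
C and F hold, so W follows (R10).
From U and W, R11 gives R.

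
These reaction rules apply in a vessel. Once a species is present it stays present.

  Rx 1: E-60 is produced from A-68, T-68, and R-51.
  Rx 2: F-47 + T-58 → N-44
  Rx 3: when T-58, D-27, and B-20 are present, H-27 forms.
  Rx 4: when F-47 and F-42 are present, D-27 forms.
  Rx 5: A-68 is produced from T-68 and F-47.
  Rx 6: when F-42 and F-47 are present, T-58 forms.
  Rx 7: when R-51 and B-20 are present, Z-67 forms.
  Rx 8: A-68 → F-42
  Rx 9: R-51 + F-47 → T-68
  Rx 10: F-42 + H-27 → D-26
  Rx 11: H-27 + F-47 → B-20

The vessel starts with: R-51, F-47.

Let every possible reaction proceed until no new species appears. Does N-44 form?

Yes

R-51 and F-47 present → T-68 forms (Rx 9).
T-68 and F-47 present → A-68 forms (Rx 5).
A-68 present → F-42 forms (Rx 8).
F-42 and F-47 present → T-58 forms (Rx 6).
F-47 and T-58 present → N-44 forms (Rx 2).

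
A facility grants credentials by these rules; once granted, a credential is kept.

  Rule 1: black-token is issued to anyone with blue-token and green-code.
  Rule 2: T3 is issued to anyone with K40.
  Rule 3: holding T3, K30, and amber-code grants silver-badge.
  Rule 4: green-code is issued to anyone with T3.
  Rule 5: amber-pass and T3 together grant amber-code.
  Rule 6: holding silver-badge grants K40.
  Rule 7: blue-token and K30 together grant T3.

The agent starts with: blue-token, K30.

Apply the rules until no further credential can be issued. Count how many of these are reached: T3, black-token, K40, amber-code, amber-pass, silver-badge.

Holding blue-token and K30 grants T3 (Rule 7).
Holding T3 grants green-code (Rule 4).
Holding blue-token and green-code grants black-token (Rule 1).
T3: reached.
black-token: reached.
K40 would need silver-badge (Rule 6), but silver-badge is never granted.
amber-code would need amber-pass and T3 (Rule 5), but amber-pass is never granted.
No rule produces amber-pass, and it is not given.
silver-badge would need T3, K30, and amber-code (Rule 3), but amber-code is never granted.
Reached: T3 and black-token — 2 of the 6.

2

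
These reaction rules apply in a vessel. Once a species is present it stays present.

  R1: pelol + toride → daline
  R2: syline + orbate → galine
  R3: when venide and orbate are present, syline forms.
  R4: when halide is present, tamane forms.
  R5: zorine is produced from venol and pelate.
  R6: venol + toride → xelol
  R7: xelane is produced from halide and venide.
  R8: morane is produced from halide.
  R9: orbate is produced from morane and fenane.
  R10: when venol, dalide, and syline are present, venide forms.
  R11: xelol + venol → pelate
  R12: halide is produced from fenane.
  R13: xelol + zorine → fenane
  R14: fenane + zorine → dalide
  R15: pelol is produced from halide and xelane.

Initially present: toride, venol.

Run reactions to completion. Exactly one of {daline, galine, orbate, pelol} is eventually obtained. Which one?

orbate

venol and toride present → xelol forms (R6).
xelol and venol present → pelate forms (R11).
venol and pelate present → zorine forms (R5).
xelol and zorine present → fenane forms (R13).
fenane present → halide forms (R12).
halide present → morane forms (R8).
morane and fenane present → orbate forms (R9).
pelol would need halide and xelane (R15), but xelane never forms. daline would need pelol and toride (R1), but pelol never forms. galine would need syline and orbate (R2), but syline never forms.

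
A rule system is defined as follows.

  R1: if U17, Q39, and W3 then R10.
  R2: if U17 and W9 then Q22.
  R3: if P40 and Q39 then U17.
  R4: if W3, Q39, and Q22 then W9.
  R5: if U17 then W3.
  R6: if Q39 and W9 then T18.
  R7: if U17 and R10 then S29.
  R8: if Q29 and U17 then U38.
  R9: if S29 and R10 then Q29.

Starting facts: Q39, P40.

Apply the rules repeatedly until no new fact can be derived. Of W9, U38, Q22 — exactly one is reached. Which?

U38

P40 and Q39 hold, so U17 follows (R3).
From U17, R5 gives W3.
From U17, Q39, and W3, R1 gives R10.
U17 and R10 hold, so S29 follows (R7).
From S29 and R10, R9 gives Q29.
Q29 and U17 hold, so U38 follows (R8).
W9 would need W3, Q39, and Q22 (R4), but Q22 is never established. Q22 would need U17 and W9 (R2), but W9 is never established.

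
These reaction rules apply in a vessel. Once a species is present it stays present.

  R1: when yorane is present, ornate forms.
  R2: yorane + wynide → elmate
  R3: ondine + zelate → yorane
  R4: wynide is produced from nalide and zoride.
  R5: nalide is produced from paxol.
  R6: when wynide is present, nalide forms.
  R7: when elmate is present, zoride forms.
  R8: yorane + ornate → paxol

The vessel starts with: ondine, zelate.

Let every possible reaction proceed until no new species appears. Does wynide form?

wynide would need nalide and zoride (R4), but zoride never forms.

No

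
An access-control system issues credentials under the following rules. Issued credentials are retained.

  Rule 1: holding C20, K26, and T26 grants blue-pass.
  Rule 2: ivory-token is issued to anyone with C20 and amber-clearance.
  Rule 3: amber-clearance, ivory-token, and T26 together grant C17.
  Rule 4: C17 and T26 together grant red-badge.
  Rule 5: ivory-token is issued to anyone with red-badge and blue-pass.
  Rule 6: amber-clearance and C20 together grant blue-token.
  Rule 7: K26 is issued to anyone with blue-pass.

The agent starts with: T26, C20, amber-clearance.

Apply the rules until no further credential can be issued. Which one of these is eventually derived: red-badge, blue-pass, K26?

red-badge

Holding C20 and amber-clearance grants ivory-token (Rule 2).
Holding amber-clearance, ivory-token, and T26 grants C17 (Rule 3).
Holding C17 and T26 grants red-badge (Rule 4).
blue-pass would need C20, K26, and T26 (Rule 1), but K26 is never granted. K26 would need blue-pass (Rule 7), but blue-pass is never granted.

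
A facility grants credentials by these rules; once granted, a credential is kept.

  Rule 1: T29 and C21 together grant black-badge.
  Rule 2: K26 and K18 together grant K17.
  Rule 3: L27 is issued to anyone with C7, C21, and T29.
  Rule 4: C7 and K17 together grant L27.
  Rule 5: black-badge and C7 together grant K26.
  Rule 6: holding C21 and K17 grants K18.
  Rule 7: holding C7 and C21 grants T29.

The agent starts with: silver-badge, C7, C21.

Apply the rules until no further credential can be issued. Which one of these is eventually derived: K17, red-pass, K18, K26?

K26

Holding C7 and C21 grants T29 (Rule 7).
Holding T29 and C21 grants black-badge (Rule 1).
Holding black-badge and C7 grants K26 (Rule 5).
K18 would need C21 and K17 (Rule 6), but K17 is never granted. No rule produces red-pass, and it is not given. K17 would need K26 and K18 (Rule 2), but K18 is never granted.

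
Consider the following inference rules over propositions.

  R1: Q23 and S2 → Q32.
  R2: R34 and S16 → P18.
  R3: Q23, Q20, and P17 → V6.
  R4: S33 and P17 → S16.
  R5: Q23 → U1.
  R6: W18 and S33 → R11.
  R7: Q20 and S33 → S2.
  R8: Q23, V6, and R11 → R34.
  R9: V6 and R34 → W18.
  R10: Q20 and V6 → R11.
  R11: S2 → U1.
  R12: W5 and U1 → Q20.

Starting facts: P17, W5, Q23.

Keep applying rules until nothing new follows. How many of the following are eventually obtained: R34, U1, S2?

Q23 holds, so U1 follows (R5).
W5 and U1 hold, so Q20 follows (R12).
Q23, Q20, and P17 hold, so V6 follows (R3).
From Q20 and V6, R10 gives R11.
Q23, V6, and R11 hold, so R34 follows (R8).
R34: reached.
U1: reached.
S2 would need Q20 and S33 (R7), but S33 is never established.
Reached: R34 and U1 — 2 of the 3.

2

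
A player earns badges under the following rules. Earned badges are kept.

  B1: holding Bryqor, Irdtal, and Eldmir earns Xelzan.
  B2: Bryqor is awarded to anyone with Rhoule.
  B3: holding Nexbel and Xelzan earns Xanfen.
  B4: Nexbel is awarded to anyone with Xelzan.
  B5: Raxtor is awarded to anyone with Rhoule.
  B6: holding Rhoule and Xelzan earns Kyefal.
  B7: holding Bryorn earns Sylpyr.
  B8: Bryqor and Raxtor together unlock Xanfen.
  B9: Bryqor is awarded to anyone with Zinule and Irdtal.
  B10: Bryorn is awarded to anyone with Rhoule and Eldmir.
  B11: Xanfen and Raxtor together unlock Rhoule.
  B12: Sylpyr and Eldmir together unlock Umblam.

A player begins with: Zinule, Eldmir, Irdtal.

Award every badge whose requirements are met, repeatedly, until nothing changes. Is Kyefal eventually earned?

No

Kyefal would need Rhoule and Xelzan (B6), but Rhoule is never earned.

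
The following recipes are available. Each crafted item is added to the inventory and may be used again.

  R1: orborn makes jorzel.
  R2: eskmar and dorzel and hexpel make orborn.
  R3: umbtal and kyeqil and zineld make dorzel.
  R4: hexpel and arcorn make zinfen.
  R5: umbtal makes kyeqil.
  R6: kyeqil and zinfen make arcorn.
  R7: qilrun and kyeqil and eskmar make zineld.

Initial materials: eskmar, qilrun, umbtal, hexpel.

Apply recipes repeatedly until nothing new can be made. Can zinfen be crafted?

No

zinfen would need hexpel and arcorn (R4), but arcorn is never obtained.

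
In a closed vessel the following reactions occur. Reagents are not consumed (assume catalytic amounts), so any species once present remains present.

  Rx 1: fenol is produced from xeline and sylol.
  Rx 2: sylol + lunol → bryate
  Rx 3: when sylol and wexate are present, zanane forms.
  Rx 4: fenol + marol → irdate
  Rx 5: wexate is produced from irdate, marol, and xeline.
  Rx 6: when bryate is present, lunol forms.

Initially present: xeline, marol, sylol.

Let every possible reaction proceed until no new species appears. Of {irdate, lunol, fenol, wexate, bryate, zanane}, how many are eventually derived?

xeline and sylol present → fenol forms (Rx 1).
fenol and marol present → irdate forms (Rx 4).
irdate, marol, and xeline present → wexate forms (Rx 5).
sylol and wexate present → zanane forms (Rx 3).
irdate: reached.
lunol would need bryate (Rx 6), but bryate never forms.
fenol: reached.
wexate: reached.
bryate would need sylol and lunol (Rx 2), but lunol never forms.
zanane: reached.
Reached: irdate, fenol, wexate, and zanane — 4 of the 6.

4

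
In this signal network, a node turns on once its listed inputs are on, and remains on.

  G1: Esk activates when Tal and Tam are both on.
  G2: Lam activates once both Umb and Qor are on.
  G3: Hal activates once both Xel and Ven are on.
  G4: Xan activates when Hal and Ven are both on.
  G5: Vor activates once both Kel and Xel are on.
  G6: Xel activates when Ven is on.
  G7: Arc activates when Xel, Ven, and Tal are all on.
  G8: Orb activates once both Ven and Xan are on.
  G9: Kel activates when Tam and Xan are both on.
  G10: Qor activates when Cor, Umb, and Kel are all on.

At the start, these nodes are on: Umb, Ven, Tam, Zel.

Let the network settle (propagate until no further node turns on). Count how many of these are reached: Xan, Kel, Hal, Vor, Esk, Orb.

Ven is on, so Xel activates (G6).
Xel and Ven are on, so Hal activates (G3).
G4: Hal and Ven on → Xan on.
Tam and Xan are on, so Kel activates (G9).
Ven and Xan are on, so Orb activates (G8).
Kel and Xel are on, so Vor activates (G5).
Xan: reached.
Kel: reached.
Hal: reached.
Vor: reached.
Esk would need Tal and Tam (G1), but Tal never turns on.
Orb: reached.
Reached: Xan, Kel, Hal, Vor, and Orb — 5 of the 6.

5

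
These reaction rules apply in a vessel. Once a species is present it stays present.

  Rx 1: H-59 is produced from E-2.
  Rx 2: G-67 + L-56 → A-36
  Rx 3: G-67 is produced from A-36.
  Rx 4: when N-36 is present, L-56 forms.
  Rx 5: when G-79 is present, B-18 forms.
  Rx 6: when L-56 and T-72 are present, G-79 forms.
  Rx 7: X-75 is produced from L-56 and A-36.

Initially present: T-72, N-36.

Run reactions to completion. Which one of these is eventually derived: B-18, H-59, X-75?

B-18

N-36 present → L-56 forms (Rx 4).
L-56 and T-72 present → G-79 forms (Rx 6).
G-79 present → B-18 forms (Rx 5).
X-75 would need L-56 and A-36 (Rx 7), but A-36 never forms. H-59 would need E-2 (Rx 1), but E-2 never forms.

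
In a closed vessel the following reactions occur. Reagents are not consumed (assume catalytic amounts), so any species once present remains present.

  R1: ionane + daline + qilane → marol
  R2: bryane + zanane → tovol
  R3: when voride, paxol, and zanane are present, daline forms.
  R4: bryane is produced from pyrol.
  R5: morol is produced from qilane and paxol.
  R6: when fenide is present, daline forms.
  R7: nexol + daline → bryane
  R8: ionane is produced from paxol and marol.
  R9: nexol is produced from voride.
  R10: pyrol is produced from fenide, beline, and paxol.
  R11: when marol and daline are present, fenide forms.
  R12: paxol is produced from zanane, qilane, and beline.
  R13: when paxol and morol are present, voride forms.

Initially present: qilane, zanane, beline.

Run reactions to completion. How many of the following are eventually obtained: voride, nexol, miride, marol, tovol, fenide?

3

zanane, qilane, and beline present → paxol forms (R12).
qilane and paxol present → morol forms (R5).
paxol and morol present → voride forms (R13).
voride, paxol, and zanane present → daline forms (R3).
voride present → nexol forms (R9).
nexol and daline present → bryane forms (R7).
bryane and zanane present → tovol forms (R2).
voride: reached.
nexol: reached.
No rule produces miride, and it is not given.
marol would need ionane, daline, and qilane (R1), but ionane never forms.
tovol: reached.
fenide would need marol and daline (R11), but marol never forms.
Reached: voride, nexol, and tovol — 3 of the 6.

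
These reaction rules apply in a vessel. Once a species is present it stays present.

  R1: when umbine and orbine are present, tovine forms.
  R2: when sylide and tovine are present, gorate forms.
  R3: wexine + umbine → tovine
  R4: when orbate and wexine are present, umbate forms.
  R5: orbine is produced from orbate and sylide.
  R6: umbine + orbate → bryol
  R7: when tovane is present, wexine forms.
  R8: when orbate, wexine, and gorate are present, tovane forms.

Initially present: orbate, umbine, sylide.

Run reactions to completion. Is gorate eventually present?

Yes

orbate and sylide present → orbine forms (R5).
umbine and orbine present → tovine forms (R1).
sylide and tovine present → gorate forms (R2).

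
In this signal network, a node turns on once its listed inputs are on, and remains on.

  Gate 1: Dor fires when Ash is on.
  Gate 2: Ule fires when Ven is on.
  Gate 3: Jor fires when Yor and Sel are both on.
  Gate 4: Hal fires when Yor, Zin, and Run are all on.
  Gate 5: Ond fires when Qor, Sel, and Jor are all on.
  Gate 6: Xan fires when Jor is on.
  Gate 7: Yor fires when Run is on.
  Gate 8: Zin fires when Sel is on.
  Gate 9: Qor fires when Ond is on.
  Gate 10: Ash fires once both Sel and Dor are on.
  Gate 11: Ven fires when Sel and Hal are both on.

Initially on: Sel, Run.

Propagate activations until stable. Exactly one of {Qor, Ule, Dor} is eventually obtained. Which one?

Ule

Run is on, so Yor fires (Gate 7).
Sel is on, so Zin fires (Gate 8).
Yor, Zin, and Run are on, so Hal fires (Gate 4).
Gate 11: Sel and Hal on → Ven on.
Gate 2: Ven on → Ule on.
Dor would need Ash (Gate 1), but Ash never turns on. Qor would need Ond (Gate 9), but Ond never turns on.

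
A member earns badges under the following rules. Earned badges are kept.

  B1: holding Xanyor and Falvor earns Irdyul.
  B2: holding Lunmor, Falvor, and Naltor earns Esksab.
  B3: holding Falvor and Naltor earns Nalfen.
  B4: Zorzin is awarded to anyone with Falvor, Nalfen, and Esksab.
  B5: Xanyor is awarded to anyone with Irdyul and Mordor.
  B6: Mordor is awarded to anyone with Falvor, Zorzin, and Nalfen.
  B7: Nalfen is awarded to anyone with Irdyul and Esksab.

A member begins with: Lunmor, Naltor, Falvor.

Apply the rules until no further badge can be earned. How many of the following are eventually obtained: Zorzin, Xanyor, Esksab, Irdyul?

2

With Falvor and Naltor, Nalfen is earned (B3).
With Lunmor, Falvor, and Naltor, Esksab is earned (B2).
With Falvor, Nalfen, and Esksab, Zorzin is earned (B4).
Zorzin: reached.
Xanyor would need Irdyul and Mordor (B5), but Irdyul is never earned.
Esksab: reached.
Irdyul would need Xanyor and Falvor (B1), but Xanyor is never earned.
Reached: Zorzin and Esksab — 2 of the 4.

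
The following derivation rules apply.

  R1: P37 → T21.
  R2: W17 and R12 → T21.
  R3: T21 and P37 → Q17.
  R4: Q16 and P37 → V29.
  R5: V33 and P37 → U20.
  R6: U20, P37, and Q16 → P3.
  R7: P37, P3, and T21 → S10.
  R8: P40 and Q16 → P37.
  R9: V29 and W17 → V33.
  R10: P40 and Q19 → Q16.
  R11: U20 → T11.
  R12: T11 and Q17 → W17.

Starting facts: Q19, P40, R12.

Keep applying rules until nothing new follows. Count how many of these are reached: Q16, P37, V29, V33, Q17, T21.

From P40 and Q19, R10 gives Q16.
From P40 and Q16, R8 gives P37.
From P37, R1 gives T21.
From Q16 and P37, R4 gives V29.
T21 and P37 hold, so Q17 follows (R3).
Q16: reached.
P37: reached.
V29: reached.
V33 would need V29 and W17 (R9), but W17 is never established.
Q17: reached.
T21: reached.
Reached: Q16, P37, V29, Q17, and T21 — 5 of the 6.

5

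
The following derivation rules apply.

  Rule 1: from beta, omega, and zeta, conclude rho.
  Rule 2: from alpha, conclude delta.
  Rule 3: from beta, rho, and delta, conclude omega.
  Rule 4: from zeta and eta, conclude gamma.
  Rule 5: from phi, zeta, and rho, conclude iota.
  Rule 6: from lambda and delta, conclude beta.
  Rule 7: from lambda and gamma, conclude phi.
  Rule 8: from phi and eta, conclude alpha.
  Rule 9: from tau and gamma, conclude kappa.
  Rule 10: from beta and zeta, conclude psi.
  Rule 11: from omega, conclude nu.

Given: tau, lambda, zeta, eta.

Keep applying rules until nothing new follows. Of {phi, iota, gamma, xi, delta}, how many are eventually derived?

From zeta and eta, Rule 4 gives gamma.
From lambda and gamma, Rule 7 gives phi.
From phi and eta, Rule 8 gives alpha.
From alpha, Rule 2 gives delta.
phi: reached.
iota would need phi, zeta, and rho (Rule 5), but rho is never established.
gamma: reached.
No rule produces xi, and it is not given.
delta: reached.
Reached: phi, gamma, and delta — 3 of the 5.

3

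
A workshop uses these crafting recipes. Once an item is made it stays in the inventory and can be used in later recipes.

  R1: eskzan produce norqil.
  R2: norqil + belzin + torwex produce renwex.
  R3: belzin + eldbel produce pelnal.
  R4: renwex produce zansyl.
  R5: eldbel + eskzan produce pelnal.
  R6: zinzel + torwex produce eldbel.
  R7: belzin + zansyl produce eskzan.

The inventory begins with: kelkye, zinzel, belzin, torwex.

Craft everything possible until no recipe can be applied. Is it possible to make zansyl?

No

zansyl would need renwex (R4), but renwex is never obtained.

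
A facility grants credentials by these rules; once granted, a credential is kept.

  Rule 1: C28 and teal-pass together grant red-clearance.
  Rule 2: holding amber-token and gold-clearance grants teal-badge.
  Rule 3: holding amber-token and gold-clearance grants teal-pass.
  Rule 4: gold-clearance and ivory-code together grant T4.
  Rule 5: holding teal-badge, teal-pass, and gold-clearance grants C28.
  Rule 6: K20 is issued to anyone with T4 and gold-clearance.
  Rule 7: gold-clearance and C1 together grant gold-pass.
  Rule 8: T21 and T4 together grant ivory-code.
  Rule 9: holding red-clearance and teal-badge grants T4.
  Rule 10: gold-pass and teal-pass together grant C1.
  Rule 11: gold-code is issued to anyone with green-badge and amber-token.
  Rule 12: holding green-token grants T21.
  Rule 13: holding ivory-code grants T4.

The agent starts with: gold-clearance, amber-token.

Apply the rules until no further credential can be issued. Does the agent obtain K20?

Yes

Holding amber-token and gold-clearance grants teal-badge (Rule 2).
Holding amber-token and gold-clearance grants teal-pass (Rule 3).
Holding teal-badge, teal-pass, and gold-clearance grants C28 (Rule 5).
Holding C28 and teal-pass grants red-clearance (Rule 1).
Holding red-clearance and teal-badge grants T4 (Rule 9).
Holding T4 and gold-clearance grants K20 (Rule 6).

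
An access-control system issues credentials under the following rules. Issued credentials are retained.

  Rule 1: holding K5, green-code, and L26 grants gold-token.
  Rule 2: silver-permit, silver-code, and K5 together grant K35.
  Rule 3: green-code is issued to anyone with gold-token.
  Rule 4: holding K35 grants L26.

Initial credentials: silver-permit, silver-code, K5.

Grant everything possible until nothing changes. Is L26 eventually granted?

Holding silver-permit, silver-code, and K5 grants K35 (Rule 2).
Holding K35 grants L26 (Rule 4).

Yes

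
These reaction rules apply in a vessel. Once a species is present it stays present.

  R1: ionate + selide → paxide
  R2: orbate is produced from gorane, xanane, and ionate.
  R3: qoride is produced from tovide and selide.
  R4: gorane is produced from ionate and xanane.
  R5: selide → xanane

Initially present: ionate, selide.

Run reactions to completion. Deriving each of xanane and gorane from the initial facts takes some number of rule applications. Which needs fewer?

xanane

xanane: selide present → xanane forms (R5). [1 rule application]
gorane: selide present → xanane forms (R5). ionate and xanane present → gorane forms (R4). [2 rule applications]
xanane needs fewer.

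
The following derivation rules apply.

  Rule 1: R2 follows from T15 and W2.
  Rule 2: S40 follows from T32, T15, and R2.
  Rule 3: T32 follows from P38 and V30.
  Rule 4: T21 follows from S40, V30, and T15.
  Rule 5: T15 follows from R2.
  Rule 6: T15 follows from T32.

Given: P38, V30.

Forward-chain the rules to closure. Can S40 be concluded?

No

S40 would need T32, T15, and R2 (Rule 2), but R2 is never established.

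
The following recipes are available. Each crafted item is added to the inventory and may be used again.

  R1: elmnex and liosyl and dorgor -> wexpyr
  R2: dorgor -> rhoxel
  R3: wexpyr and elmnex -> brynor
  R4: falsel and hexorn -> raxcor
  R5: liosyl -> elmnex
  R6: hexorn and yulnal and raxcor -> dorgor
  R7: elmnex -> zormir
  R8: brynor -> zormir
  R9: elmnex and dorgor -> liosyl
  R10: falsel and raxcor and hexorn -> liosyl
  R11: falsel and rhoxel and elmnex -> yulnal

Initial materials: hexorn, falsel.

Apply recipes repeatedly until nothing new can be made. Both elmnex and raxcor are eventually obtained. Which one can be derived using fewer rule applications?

raxcor: falsel and hexorn -> raxcor (R4). [1 rule application]
elmnex: Using R4, falsel and hexorn make raxcor. falsel and raxcor and hexorn -> liosyl (R10). liosyl -> elmnex (R5). [3 rule applications]
raxcor needs fewer.

raxcor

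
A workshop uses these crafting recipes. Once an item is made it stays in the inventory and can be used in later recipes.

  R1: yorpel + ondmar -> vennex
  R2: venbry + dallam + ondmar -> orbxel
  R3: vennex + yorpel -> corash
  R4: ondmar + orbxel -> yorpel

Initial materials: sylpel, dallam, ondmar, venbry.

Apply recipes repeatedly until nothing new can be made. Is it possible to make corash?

Yes

venbry + dallam + ondmar -> orbxel (R2).
ondmar + orbxel -> yorpel (R4).
Using R1, yorpel and ondmar make vennex.
vennex + yorpel -> corash (R3).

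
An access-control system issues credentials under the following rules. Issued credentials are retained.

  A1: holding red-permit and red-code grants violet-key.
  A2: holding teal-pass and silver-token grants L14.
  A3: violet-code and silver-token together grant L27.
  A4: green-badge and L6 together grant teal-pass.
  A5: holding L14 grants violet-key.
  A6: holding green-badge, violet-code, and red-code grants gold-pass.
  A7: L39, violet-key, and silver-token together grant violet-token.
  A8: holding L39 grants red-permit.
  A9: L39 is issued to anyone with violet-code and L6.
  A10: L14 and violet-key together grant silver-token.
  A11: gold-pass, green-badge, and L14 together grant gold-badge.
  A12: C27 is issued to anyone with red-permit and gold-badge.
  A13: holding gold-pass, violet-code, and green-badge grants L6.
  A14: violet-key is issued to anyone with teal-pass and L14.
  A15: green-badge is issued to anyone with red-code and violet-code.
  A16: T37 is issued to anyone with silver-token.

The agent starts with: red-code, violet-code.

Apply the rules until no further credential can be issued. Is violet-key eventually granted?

Yes

Holding red-code and violet-code grants green-badge (A15).
Holding green-badge, violet-code, and red-code grants gold-pass (A6).
Holding gold-pass, violet-code, and green-badge grants L6 (A13).
Holding violet-code and L6 grants L39 (A9).
Holding L39 grants red-permit (A8).
Holding red-permit and red-code grants violet-key (A1).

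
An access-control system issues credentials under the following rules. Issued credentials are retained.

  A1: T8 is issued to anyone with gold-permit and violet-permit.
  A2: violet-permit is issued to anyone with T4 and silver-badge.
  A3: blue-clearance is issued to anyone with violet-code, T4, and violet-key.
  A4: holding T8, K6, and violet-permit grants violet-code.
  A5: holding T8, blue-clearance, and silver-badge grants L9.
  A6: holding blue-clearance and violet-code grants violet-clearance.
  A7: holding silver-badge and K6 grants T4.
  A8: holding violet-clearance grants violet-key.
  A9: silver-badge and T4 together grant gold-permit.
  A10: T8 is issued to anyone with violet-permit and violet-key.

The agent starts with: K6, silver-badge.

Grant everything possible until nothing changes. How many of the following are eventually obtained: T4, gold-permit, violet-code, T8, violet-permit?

Holding silver-badge and K6 grants T4 (A7).
Holding silver-badge and T4 grants gold-permit (A9).
Holding T4 and silver-badge grants violet-permit (A2).
Holding gold-permit and violet-permit grants T8 (A1).
Holding T8, K6, and violet-permit grants violet-code (A4).
T4: reached.
gold-permit: reached.
violet-code: reached.
T8: reached.
violet-permit: reached.
All 5 are reached.

5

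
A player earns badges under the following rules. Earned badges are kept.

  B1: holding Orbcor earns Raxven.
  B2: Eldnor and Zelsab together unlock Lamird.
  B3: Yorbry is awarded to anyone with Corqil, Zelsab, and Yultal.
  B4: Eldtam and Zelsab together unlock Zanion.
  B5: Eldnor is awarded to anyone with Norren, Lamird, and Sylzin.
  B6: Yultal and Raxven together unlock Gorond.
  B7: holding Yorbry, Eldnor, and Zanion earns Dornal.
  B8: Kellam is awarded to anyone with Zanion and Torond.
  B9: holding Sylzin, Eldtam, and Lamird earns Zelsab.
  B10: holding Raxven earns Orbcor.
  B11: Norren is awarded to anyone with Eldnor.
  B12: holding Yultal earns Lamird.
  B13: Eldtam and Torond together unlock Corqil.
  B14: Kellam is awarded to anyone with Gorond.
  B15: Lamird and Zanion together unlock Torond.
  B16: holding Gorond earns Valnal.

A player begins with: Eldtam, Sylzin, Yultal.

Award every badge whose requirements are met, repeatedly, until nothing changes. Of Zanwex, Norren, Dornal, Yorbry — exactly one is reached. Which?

Yorbry

With Yultal, Lamird is earned (B12).
With Sylzin, Eldtam, and Lamird, Zelsab is earned (B9).
With Eldtam and Zelsab, Zanion is earned (B4).
With Lamird and Zanion, Torond is earned (B15).
With Eldtam and Torond, Corqil is earned (B13).
With Corqil, Zelsab, and Yultal, Yorbry is earned (B3).
Norren would need Eldnor (B11), but Eldnor is never earned. No rule produces Zanwex, and it is not given. Dornal would need Yorbry, Eldnor, and Zanion (B7), but Eldnor is never earned.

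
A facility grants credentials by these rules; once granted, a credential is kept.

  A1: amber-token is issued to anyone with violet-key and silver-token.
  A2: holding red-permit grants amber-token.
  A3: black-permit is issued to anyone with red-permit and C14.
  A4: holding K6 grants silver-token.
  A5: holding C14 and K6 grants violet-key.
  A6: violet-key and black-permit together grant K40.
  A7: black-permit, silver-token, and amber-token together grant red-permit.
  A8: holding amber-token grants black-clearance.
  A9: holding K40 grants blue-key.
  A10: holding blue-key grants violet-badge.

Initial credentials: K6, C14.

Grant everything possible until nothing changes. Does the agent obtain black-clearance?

Holding K6 grants silver-token (A4).
Holding C14 and K6 grants violet-key (A5).
Holding violet-key and silver-token grants amber-token (A1).
Holding amber-token grants black-clearance (A8).

Yes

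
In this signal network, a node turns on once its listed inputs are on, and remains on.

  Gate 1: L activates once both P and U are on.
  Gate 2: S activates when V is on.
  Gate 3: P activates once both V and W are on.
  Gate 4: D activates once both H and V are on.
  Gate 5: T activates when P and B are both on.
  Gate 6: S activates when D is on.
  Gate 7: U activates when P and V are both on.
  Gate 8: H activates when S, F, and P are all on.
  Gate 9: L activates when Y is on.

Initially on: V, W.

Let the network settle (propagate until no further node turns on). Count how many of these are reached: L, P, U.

3

Gate 3: V and W on → P on.
Gate 7: P and V on → U on.
P and U are on, so L activates (Gate 1).
L: reached.
P: reached.
U: reached.
All 3 are reached.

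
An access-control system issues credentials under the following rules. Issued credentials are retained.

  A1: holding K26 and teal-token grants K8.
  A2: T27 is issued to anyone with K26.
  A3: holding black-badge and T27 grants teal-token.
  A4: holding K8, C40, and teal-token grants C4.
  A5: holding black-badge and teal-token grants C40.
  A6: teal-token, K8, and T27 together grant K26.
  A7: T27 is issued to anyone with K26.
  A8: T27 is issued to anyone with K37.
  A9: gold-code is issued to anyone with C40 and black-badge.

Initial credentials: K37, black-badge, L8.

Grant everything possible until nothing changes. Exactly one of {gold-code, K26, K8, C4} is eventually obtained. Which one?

gold-code

Holding K37 grants T27 (A8).
Holding black-badge and T27 grants teal-token (A3).
Holding black-badge and teal-token grants C40 (A5).
Holding C40 and black-badge grants gold-code (A9).
K8 would need K26 and teal-token (A1), but K26 is never granted. C4 would need K8, C40, and teal-token (A4), but K8 is never granted. K26 would need teal-token, K8, and T27 (A6), but K8 is never granted.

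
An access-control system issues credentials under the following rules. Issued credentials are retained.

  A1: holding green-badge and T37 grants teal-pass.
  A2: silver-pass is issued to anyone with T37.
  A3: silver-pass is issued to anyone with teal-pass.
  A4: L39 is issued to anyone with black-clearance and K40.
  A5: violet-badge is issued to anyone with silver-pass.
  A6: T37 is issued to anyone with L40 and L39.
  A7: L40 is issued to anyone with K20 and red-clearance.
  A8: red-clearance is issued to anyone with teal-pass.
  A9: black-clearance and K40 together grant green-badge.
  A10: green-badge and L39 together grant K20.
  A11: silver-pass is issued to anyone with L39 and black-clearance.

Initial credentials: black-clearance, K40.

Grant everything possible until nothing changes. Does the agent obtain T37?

No

T37 would need L40 and L39 (A6), but L40 is never granted.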